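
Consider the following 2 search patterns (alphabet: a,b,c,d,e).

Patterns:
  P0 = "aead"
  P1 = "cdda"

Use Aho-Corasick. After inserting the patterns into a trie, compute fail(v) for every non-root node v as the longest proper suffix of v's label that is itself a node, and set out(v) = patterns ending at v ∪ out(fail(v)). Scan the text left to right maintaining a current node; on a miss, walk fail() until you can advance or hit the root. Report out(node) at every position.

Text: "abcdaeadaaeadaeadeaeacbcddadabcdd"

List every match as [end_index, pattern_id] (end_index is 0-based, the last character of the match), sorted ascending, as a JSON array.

Build:
Trie nodes:
  0='ε' goto a→1 c→5
  1='a' goto e→2
  2='ae' goto a→3
  3='aea' goto d→4
  4='aead' goto ·  [P0 ends]
  5='c' goto d→6
  6='cd' goto d→7
  7='cdd' goto a→8
  8='cdda' goto ·  [P1 ends]

Failure links (BFS by depth):
  n1('a'): parent n0 fail=0; on 'a' 0 → fail=0;  out ∅∪∅=∅
  n5('c'): parent n0 fail=0; on 'c' 0 → fail=0;  out ∅∪∅=∅
  n2('ae'): parent n1 fail=0; on 'e' 0 → fail=0;  out ∅∪∅=∅
  n6('cd'): parent n5 fail=0; on 'd' 0 → fail=0;  out ∅∪∅=∅
  n3('aea'): parent n2 fail=0; on 'a' 0 → fail=1;  out ∅∪∅=∅
  n7('cdd'): parent n6 fail=0; on 'd' 0 → fail=0;  out ∅∪∅=∅
  n4('aead'): parent n3 fail=1; on 'd' 1→0 → fail=0;  out {0}∪∅={0}
  n8('cdda'): parent n7 fail=0; on 'a' 0 → fail=1;  out {1}∪∅={1}

Run:
pos 0 'a': at 1
pos 1 'b': at 0 (fail-walked)
pos 2 'c': at 5
pos 3 'd': at 6
pos 4 'a': at 1 (fail-walked)
pos 5 'e': at 2
pos 6 'a': at 3
pos 7 'd': at 4  → match P0@[4:7]
pos 8 'a': at 1 (fail-walked)
pos 9 'a': at 1 (fail-walked)
pos 10 'e': at 2
pos 11 'a': at 3
pos 12 'd': at 4  → match P0@[9:12]
pos 13 'a': at 1 (fail-walked)
pos 14 'e': at 2
pos 15 'a': at 3
pos 16 'd': at 4  → match P0@[13:16]
pos 17 'e': at 0 (fail-walked)
pos 18 'a': at 1
pos 19 'e': at 2
pos 20 'a': at 3
pos 21 'c': at 5 (fail-walked)
pos 22 'b': at 0 (fail-walked)
pos 23 'c': at 5
pos 24 'd': at 6
pos 25 'd': at 7
pos 26 'a': at 8  → match P1@[23:26]
pos 27 'd': at 0 (fail-walked)
pos 28 'a': at 1
pos 29 'b': at 0 (fail-walked)
pos 30 'c': at 5
pos 31 'd': at 6
pos 32 'd': at 7

Result: [[7,0],[12,0],[16,0],[26,1]]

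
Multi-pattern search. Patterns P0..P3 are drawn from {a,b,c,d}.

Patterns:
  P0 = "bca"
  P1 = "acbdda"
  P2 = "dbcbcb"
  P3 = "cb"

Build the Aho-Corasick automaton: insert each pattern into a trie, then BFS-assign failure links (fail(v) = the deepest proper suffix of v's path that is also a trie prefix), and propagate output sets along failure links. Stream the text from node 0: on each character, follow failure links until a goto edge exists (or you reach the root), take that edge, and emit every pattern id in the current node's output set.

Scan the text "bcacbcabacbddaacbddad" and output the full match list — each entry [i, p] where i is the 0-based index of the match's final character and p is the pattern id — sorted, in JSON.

Build:
Trie nodes:
  0='ε' goto a→4 b→1 c→16 d→10
  1='b' goto c→2
  2='bc' goto a→3
  3='bca' goto ·  [P0 ends]
  4='a' goto c→5
  5='ac' goto b→6
  6='acb' goto d→7
  7='acbd' goto d→8
  8='acbdd' goto a→9
  9='acbdda' goto ·  [P1 ends]
  10='d' goto b→11
  11='db' goto c→12
  12='dbc' goto b→13
  13='dbcb' goto c→14
  14='dbcbc' goto b→15
  15='dbcbcb' goto ·  [P2 ends]
  16='c' goto b→17
  17='cb' goto ·  [P3 ends]

BFS fail/out derivation:
  n1('b'): parent n0 fail=0; on 'b' 0 → fail=0;  out ∅∪∅=∅
  n4('a'): parent n0 fail=0; on 'a' 0 → fail=0;  out ∅∪∅=∅
  n10('d'): parent n0 fail=0; on 'd' 0 → fail=0;  out ∅∪∅=∅
  n16('c'): parent n0 fail=0; on 'c' 0 → fail=0;  out ∅∪∅=∅
  n2('bc'): parent n1 fail=0; on 'c' 0 → fail=16;  out ∅∪∅=∅
  n5('ac'): parent n4 fail=0; on 'c' 0 → fail=16;  out ∅∪∅=∅
  n11('db'): parent n10 fail=0; on 'b' 0 → fail=1;  out ∅∪∅=∅
  n17('cb'): parent n16 fail=0; on 'b' 0 → fail=1;  out {3}∪∅={3}
  n3('bca'): parent n2 fail=16; on 'a' 16→0 → fail=4;  out {0}∪∅={0}
  n6('acb'): parent n5 fail=16; on 'b' 16 → fail=17;  out ∅∪{3}={3}
  n12('dbc'): parent n11 fail=1; on 'c' 1 → fail=2;  out ∅∪∅=∅
  n7('acbd'): parent n6 fail=17; on 'd' 17→1→0 → fail=10;  out ∅∪∅=∅
  n13('dbcb'): parent n12 fail=2; on 'b' 2→16 → fail=17;  out ∅∪{3}={3}
  n8('acbdd'): parent n7 fail=10; on 'd' 10→0 → fail=10;  out ∅∪∅=∅
  n14('dbcbc'): parent n13 fail=17; on 'c' 17→1 → fail=2;  out ∅∪∅=∅
  n9('acbdda'): parent n8 fail=10; on 'a' 10→0 → fail=4;  out {1}∪∅={1}
  n15('dbcbcb'): parent n14 fail=2; on 'b' 2→16 → fail=17;  out {2}∪{3}={2,3}

Scan:
[0] read 'b'  n0⇒n1
[1] read 'c'  n1⇒n2
[2] read 'a'  n2⇒n3  → match P0@[0:2]
[3] read 'c'  n3⇒n5 (via fail)
[4] read 'b'  n5⇒n6  → match P3@[3:4]
[5] read 'c'  n6⇒n2 (via fail)
[6] read 'a'  n2⇒n3  → match P0@[4:6]
[7] read 'b'  n3⇒n1 (via fail)
[8] read 'a'  n1⇒n4 (via fail)
[9] read 'c'  n4⇒n5
[10] read 'b'  n5⇒n6  → match P3@[9:10]
[11] read 'd'  n6⇒n7
[12] read 'd'  n7⇒n8
[13] read 'a'  n8⇒n9  → match P1@[8:13]
[14] read 'a'  n9⇒n4 (via fail)
[15] read 'c'  n4⇒n5
[16] read 'b'  n5⇒n6  → match P3@[15:16]
[17] read 'd'  n6⇒n7
[18] read 'd'  n7⇒n8
[19] read 'a'  n8⇒n9  → match P1@[14:19]
[20] read 'd'  n9⇒n10 (via fail)

All matches (sorted): [[2,0],[4,3],[6,0],[10,3],[13,1],[16,3],[19,1]]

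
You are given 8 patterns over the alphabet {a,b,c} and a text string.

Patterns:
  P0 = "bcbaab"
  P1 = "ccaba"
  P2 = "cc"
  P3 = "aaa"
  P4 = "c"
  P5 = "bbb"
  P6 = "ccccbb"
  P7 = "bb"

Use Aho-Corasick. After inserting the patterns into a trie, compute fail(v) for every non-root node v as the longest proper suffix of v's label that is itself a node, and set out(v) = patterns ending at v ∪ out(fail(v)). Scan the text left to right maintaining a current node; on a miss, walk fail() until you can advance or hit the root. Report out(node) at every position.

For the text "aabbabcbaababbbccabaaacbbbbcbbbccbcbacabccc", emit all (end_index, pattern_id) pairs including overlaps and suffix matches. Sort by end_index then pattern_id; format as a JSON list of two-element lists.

Construct AC machine:
Trie nodes:
  0='ε' goto a→12 b→1 c→7
  1='b' goto b→15 c→2
  2='bc' goto b→3
  3='bcb' goto a→4
  4='bcba' goto a→5
  5='bcbaa' goto b→6
  6='bcbaab' goto ·  [P0 ends]
  7='c' goto c→8  [P4 ends]
  8='cc' goto a→9 c→17  [P2 ends]
  9='cca' goto b→10
  10='ccab' goto a→11
  11='ccaba' goto ·  [P1 ends]
  12='a' goto a→13
  13='aa' goto a→14
  14='aaa' goto ·  [P3 ends]
  15='bb' goto b→16  [P7 ends]
  16='bbb' goto ·  [P5 ends]
  17='ccc' goto c→18
  18='cccc' goto b→19
  19='ccccb' goto b→20
  20='ccccbb' goto ·  [P6 ends]

Failure links (BFS by depth):
  fail(1) 'b': from fail(0)=0 chase 'b': 0 ⇒ 0;  out=∅∪out(0)=∅
  fail(7) 'c': from fail(0)=0 chase 'c': 0 ⇒ 0;  out={4}∪out(0)={4}
  fail(12) 'a': from fail(0)=0 chase 'a': 0 ⇒ 0;  out=∅∪out(0)=∅
  fail(2) 'bc': from fail(1)=0 chase 'c': 0 ⇒ 7;  out=∅∪out(7)={4}
  fail(8) 'cc': from fail(7)=0 chase 'c': 0 ⇒ 7;  out={2}∪out(7)={2,4}
  fail(13) 'aa': from fail(12)=0 chase 'a': 0 ⇒ 12;  out=∅∪out(12)=∅
  fail(15) 'bb': from fail(1)=0 chase 'b': 0 ⇒ 1;  out={7}∪out(1)={7}
  fail(3) 'bcb': from fail(2)=7 chase 'b': 7→0 ⇒ 1;  out=∅∪out(1)=∅
  fail(9) 'cca': from fail(8)=7 chase 'a': 7→0 ⇒ 12;  out=∅∪out(12)=∅
  fail(14) 'aaa': from fail(13)=12 chase 'a': 12 ⇒ 13;  out={3}∪out(13)={3}
  fail(16) 'bbb': from fail(15)=1 chase 'b': 1 ⇒ 15;  out={5}∪out(15)={5,7}
  fail(17) 'ccc': from fail(8)=7 chase 'c': 7 ⇒ 8;  out=∅∪out(8)={2,4}
  fail(4) 'bcba': from fail(3)=1 chase 'a': 1→0 ⇒ 12;  out=∅∪out(12)=∅
  fail(10) 'ccab': from fail(9)=12 chase 'b': 12→0 ⇒ 1;  out=∅∪out(1)=∅
  fail(18) 'cccc': from fail(17)=8 chase 'c': 8 ⇒ 17;  out=∅∪out(17)={2,4}
  fail(5) 'bcbaa': from fail(4)=12 chase 'a': 12 ⇒ 13;  out=∅∪out(13)=∅
  fail(11) 'ccaba': from fail(10)=1 chase 'a': 1→0 ⇒ 12;  out={1}∪out(12)={1}
  fail(19) 'ccccb': from fail(18)=17 chase 'b': 17→8→7→0 ⇒ 1;  out=∅∪out(1)=∅
  fail(6) 'bcbaab': from fail(5)=13 chase 'b': 13→12→0 ⇒ 1;  out={0}∪out(1)={0}
  fail(20) 'ccccbb': from fail(19)=1 chase 'b': 1 ⇒ 15;  out={6}∪out(15)={6,7}

Scan:
i=0 'a': node 0→12
i=1 'a': node 12→13
i=2 'b': node 13→1 (via fail)
i=3 'b': node 1→15  ** P7@[2:3]
i=4 'a': node 15→12 (via fail)
i=5 'b': node 12→1 (via fail)
i=6 'c': node 1→2  ** P4@[6:6]
i=7 'b': node 2→3
i=8 'a': node 3→4
i=9 'a': node 4→5
i=10 'b': node 5→6  ** P0@[5:10]
i=11 'a': node 6→12 (via fail)
i=12 'b': node 12→1 (via fail)
i=13 'b': node 1→15  ** P7@[12:13]
i=14 'b': node 15→16  ** P5@[12:14],P7@[13:14]
i=15 'c': node 16→2 (via fail)  ** P4@[15:15]
i=16 'c': node 2→8 (via fail)  ** P2@[15:16],P4@[16:16]
i=17 'a': node 8→9
i=18 'b': node 9→10
i=19 'a': node 10→11  ** P1@[15:19]
i=20 'a': node 11→13 (via fail)
i=21 'a': node 13→14  ** P3@[19:21]
i=22 'c': node 14→7 (via fail)  ** P4@[22:22]
i=23 'b': node 7→1 (via fail)
i=24 'b': node 1→15  ** P7@[23:24]
i=25 'b': node 15→16  ** P5@[23:25],P7@[24:25]
i=26 'b': node 16→16 (via fail)  ** P5@[24:26],P7@[25:26]
i=27 'c': node 16→2 (via fail)  ** P4@[27:27]
i=28 'b': node 2→3
i=29 'b': node 3→15 (via fail)  ** P7@[28:29]
i=30 'b': node 15→16  ** P5@[28:30],P7@[29:30]
i=31 'c': node 16→2 (via fail)  ** P4@[31:31]
i=32 'c': node 2→8 (via fail)  ** P2@[31:32],P4@[32:32]
i=33 'b': node 8→1 (via fail)
i=34 'c': node 1→2  ** P4@[34:34]
i=35 'b': node 2→3
i=36 'a': node 3→4
i=37 'c': node 4→7 (via fail)  ** P4@[37:37]
i=38 'a': node 7→12 (via fail)
i=39 'b': node 12→1 (via fail)
i=40 'c': node 1→2  ** P4@[40:40]
i=41 'c': node 2→8 (via fail)  ** P2@[40:41],P4@[41:41]
i=42 'c': node 8→17  ** P2@[41:42],P4@[42:42]

All matches (sorted): [[3,7],[6,4],[10,0],[13,7],[14,5],[14,7],[15,4],[16,2],[16,4],[19,1],[21,3],[22,4],[24,7],[25,5],[25,7],[26,5],[26,7],[27,4],[29,7],[30,5],[30,7],[31,4],[32,2],[32,4],[34,4],[37,4],[40,4],[41,2],[41,4],[42,2],[42,4]]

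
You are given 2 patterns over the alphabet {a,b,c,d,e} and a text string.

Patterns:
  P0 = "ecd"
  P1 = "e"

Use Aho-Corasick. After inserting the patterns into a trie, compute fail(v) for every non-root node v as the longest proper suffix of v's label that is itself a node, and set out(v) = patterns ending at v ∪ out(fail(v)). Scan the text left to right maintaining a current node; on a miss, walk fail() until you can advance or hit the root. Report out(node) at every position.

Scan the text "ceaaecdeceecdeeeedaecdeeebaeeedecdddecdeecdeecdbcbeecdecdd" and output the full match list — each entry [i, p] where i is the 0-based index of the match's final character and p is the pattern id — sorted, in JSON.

Build automaton:
Trie (insert patterns):
  n0 'ε': e→1
  n1 'e': c→2  ←P1
  n2 'ec': d→3
  n3 'ecd': ·  ←P0

Failure links (BFS by depth):
  fail(1) 'e': from fail(0)=0 chase 'e': 0 ⇒ 0;  out={1}∪out(0)={1}
  fail(2) 'ec': from fail(1)=0 chase 'c': 0 ⇒ 0;  out=∅∪out(0)=∅
  fail(3) 'ecd': from fail(2)=0 chase 'd': 0 ⇒ 0;  out={0}∪out(0)={0}

Scan:
[0] read 'c'  n0⇒n0
[1] read 'e'  n0⇒n1  ** P1@[1:1]
[2] read 'a'  n1⇒n0 (via fail)
[3] read 'a'  n0⇒n0
[4] read 'e'  n0⇒n1  ** P1@[4:4]
[5] read 'c'  n1⇒n2
[6] read 'd'  n2⇒n3  ** P0@[4:6]
[7] read 'e'  n3⇒n1 (via fail)  ** P1@[7:7]
[8] read 'c'  n1⇒n2
[9] read 'e'  n2⇒n1 (via fail)  ** P1@[9:9]
[10] read 'e'  n1⇒n1 (via fail)  ** P1@[10:10]
[11] read 'c'  n1⇒n2
[12] read 'd'  n2⇒n3  ** P0@[10:12]
[13] read 'e'  n3⇒n1 (via fail)  ** P1@[13:13]
[14] read 'e'  n1⇒n1 (via fail)  ** P1@[14:14]
[15] read 'e'  n1⇒n1 (via fail)  ** P1@[15:15]
[16] read 'e'  n1⇒n1 (via fail)  ** P1@[16:16]
[17] read 'd'  n1⇒n0 (via fail)
[18] read 'a'  n0⇒n0
[19] read 'e'  n0⇒n1  ** P1@[19:19]
[20] read 'c'  n1⇒n2
[21] read 'd'  n2⇒n3  ** P0@[19:21]
[22] read 'e'  n3⇒n1 (via fail)  ** P1@[22:22]
[23] read 'e'  n1⇒n1 (via fail)  ** P1@[23:23]
[24] read 'e'  n1⇒n1 (via fail)  ** P1@[24:24]
[25] read 'b'  n1⇒n0 (via fail)
[26] read 'a'  n0⇒n0
[27] read 'e'  n0⇒n1  ** P1@[27:27]
[28] read 'e'  n1⇒n1 (via fail)  ** P1@[28:28]
[29] read 'e'  n1⇒n1 (via fail)  ** P1@[29:29]
[30] read 'd'  n1⇒n0 (via fail)
[31] read 'e'  n0⇒n1  ** P1@[31:31]
[32] read 'c'  n1⇒n2
[33] read 'd'  n2⇒n3  ** P0@[31:33]
[34] read 'd'  n3⇒n0 (via fail)
[35] read 'd'  n0⇒n0
[36] read 'e'  n0⇒n1  ** P1@[36:36]
[37] read 'c'  n1⇒n2
[38] read 'd'  n2⇒n3  ** P0@[36:38]
[39] read 'e'  n3⇒n1 (via fail)  ** P1@[39:39]
[40] read 'e'  n1⇒n1 (via fail)  ** P1@[40:40]
[41] read 'c'  n1⇒n2
[42] read 'd'  n2⇒n3  ** P0@[40:42]
[43] read 'e'  n3⇒n1 (via fail)  ** P1@[43:43]
[44] read 'e'  n1⇒n1 (via fail)  ** P1@[44:44]
[45] read 'c'  n1⇒n2
[46] read 'd'  n2⇒n3  ** P0@[44:46]
[47] read 'b'  n3⇒n0 (via fail)
[48] read 'c'  n0⇒n0
[49] read 'b'  n0⇒n0
[50] read 'e'  n0⇒n1  ** P1@[50:50]
[51] read 'e'  n1⇒n1 (via fail)  ** P1@[51:51]
[52] read 'c'  n1⇒n2
[53] read 'd'  n2⇒n3  ** P0@[51:53]
[54] read 'e'  n3⇒n1 (via fail)  ** P1@[54:54]
[55] read 'c'  n1⇒n2
[56] read 'd'  n2⇒n3  ** P0@[54:56]
[57] read 'd'  n3⇒n0 (via fail)

Matches: [[1,1],[4,1],[6,0],[7,1],[9,1],[10,1],[12,0],[13,1],[14,1],[15,1],[16,1],[19,1],[21,0],[22,1],[23,1],[24,1],[27,1],[28,1],[29,1],[31,1],[33,0],[36,1],[38,0],[39,1],[40,1],[42,0],[43,1],[44,1],[46,0],[50,1],[51,1],[53,0],[54,1],[56,0]]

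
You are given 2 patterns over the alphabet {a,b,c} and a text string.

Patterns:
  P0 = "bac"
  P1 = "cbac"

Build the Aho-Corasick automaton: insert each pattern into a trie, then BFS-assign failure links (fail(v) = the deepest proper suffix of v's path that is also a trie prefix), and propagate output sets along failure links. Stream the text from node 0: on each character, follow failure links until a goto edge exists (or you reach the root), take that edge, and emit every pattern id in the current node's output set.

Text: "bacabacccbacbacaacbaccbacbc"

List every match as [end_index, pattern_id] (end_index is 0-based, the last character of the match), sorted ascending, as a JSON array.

Construct AC machine:
Trie (insert patterns):
  n0 'ε': b→1 c→4
  n1 'b': a→2
  n2 'ba': c→3
  n3 'bac': ·  [P0 ends]
  n4 'c': b→5
  n5 'cb': a→6
  n6 'cba': c→7
  n7 'cbac': ·  [P1 ends]

Failure links (BFS by depth):
  fail(1) 'b': from fail(0)=0 chase 'b': 0 ⇒ 0;  out=∅∪out(0)=∅
  fail(4) 'c': from fail(0)=0 chase 'c': 0 ⇒ 0;  out=∅∪out(0)=∅
  fail(2) 'ba': from fail(1)=0 chase 'a': 0 ⇒ 0;  out=∅∪out(0)=∅
  fail(5) 'cb': from fail(4)=0 chase 'b': 0 ⇒ 1;  out=∅∪out(1)=∅
  fail(3) 'bac': from fail(2)=0 chase 'c': 0 ⇒ 4;  out={0}∪out(4)={0}
  fail(6) 'cba': from fail(5)=1 chase 'a': 1 ⇒ 2;  out=∅∪out(2)=∅
  fail(7) 'cbac': from fail(6)=2 chase 'c': 2 ⇒ 3;  out={1}∪out(3)={0,1}

Text stream:
pos 0 'b': at 1
pos 1 'a': at 2
pos 2 'c': at 3  → match P0@[0:2]
pos 3 'a': at 0 (fail-walked)
pos 4 'b': at 1
pos 5 'a': at 2
pos 6 'c': at 3  → match P0@[4:6]
pos 7 'c': at 4 (fail-walked)
pos 8 'c': at 4 (fail-walked)
pos 9 'b': at 5
pos 10 'a': at 6
pos 11 'c': at 7  → match P0@[9:11],P1@[8:11]
pos 12 'b': at 5 (fail-walked)
pos 13 'a': at 6
pos 14 'c': at 7  → match P0@[12:14],P1@[11:14]
pos 15 'a': at 0 (fail-walked)
pos 16 'a': at 0
pos 17 'c': at 4
pos 18 'b': at 5
pos 19 'a': at 6
pos 20 'c': at 7  → match P0@[18:20],P1@[17:20]
pos 21 'c': at 4 (fail-walked)
pos 22 'b': at 5
pos 23 'a': at 6
pos 24 'c': at 7  → match P0@[22:24],P1@[21:24]
pos 25 'b': at 5 (fail-walked)
pos 26 'c': at 4 (fail-walked)

All matches (sorted): [[2,0],[6,0],[11,0],[11,1],[14,0],[14,1],[20,0],[20,1],[24,0],[24,1]]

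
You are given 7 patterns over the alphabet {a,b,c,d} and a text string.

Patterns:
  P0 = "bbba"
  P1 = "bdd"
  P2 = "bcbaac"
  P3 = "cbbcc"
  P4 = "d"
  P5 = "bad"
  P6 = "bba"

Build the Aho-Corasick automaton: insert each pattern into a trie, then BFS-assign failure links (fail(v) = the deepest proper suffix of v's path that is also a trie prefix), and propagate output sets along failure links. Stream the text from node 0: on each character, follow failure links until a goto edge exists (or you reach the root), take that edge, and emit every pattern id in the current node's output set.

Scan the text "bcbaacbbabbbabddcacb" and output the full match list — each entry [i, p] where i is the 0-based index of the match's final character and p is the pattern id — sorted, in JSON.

Build automaton:
Trie (insert patterns):
  n0 'ε': b→1 c→12 d→17
  n1 'b': a→18 b→2 c→7 d→5
  n2 'bb': a→20 b→3
  n3 'bbb': a→4
  n4 'bbba': ·  [P0 ends]
  n5 'bd': d→6
  n6 'bdd': ·  [P1 ends]
  n7 'bc': b→8
  n8 'bcb': a→9
  n9 'bcba': a→10
  n10 'bcbaa': c→11
  n11 'bcbaac': ·  [P2 ends]
  n12 'c': b→13
  n13 'cb': b→14
  n14 'cbb': c→15
  n15 'cbbc': c→16
  n16 'cbbcc': ·  [P3 ends]
  n17 'd': ·  [P4 ends]
  n18 'ba': d→19
  n19 'bad': ·  [P5 ends]
  n20 'bba': ·  [P6 ends]

Failure links (BFS by depth):
  fail(1) 'b': from fail(0)=0 chase 'b': 0 ⇒ 0;  out=∅∪out(0)=∅
  fail(12) 'c': from fail(0)=0 chase 'c': 0 ⇒ 0;  out=∅∪out(0)=∅
  fail(17) 'd': from fail(0)=0 chase 'd': 0 ⇒ 0;  out={4}∪out(0)={4}
  fail(2) 'bb': from fail(1)=0 chase 'b': 0 ⇒ 1;  out=∅∪out(1)=∅
  fail(5) 'bd': from fail(1)=0 chase 'd': 0 ⇒ 17;  out=∅∪out(17)={4}
  fail(7) 'bc': from fail(1)=0 chase 'c': 0 ⇒ 12;  out=∅∪out(12)=∅
  fail(13) 'cb': from fail(12)=0 chase 'b': 0 ⇒ 1;  out=∅∪out(1)=∅
  fail(18) 'ba': from fail(1)=0 chase 'a': 0 ⇒ 0;  out=∅∪out(0)=∅
  fail(3) 'bbb': from fail(2)=1 chase 'b': 1 ⇒ 2;  out=∅∪out(2)=∅
  fail(6) 'bdd': from fail(5)=17 chase 'd': 17→0 ⇒ 17;  out={1}∪out(17)={1,4}
  fail(8) 'bcb': from fail(7)=12 chase 'b': 12 ⇒ 13;  out=∅∪out(13)=∅
  fail(14) 'cbb': from fail(13)=1 chase 'b': 1 ⇒ 2;  out=∅∪out(2)=∅
  fail(19) 'bad': from fail(18)=0 chase 'd': 0 ⇒ 17;  out={5}∪out(17)={4,5}
  fail(20) 'bba': from fail(2)=1 chase 'a': 1 ⇒ 18;  out={6}∪out(18)={6}
  fail(4) 'bbba': from fail(3)=2 chase 'a': 2 ⇒ 20;  out={0}∪out(20)={0,6}
  fail(9) 'bcba': from fail(8)=13 chase 'a': 13→1 ⇒ 18;  out=∅∪out(18)=∅
  fail(15) 'cbbc': from fail(14)=2 chase 'c': 2→1 ⇒ 7;  out=∅∪out(7)=∅
  fail(10) 'bcbaa': from fail(9)=18 chase 'a': 18→0 ⇒ 0;  out=∅∪out(0)=∅
  fail(16) 'cbbcc': from fail(15)=7 chase 'c': 7→12→0 ⇒ 12;  out={3}∪out(12)={3}
  fail(11) 'bcbaac': from fail(10)=0 chase 'c': 0 ⇒ 12;  out={2}∪out(12)={2}

Text stream:
pos 0 'b': at 1
pos 1 'c': at 7
pos 2 'b': at 8
pos 3 'a': at 9
pos 4 'a': at 10
pos 5 'c': at 11  emit P2@[0:5]
pos 6 'b': at 13 (fail-walked)
pos 7 'b': at 14
pos 8 'a': at 20 (fail-walked)  emit P6@[6:8]
pos 9 'b': at 1 (fail-walked)
pos 10 'b': at 2
pos 11 'b': at 3
pos 12 'a': at 4  emit P0@[9:12],P6@[10:12]
pos 13 'b': at 1 (fail-walked)
pos 14 'd': at 5  emit P4@[14:14]
pos 15 'd': at 6  emit P1@[13:15],P4@[15:15]
pos 16 'c': at 12 (fail-walked)
pos 17 'a': at 0 (fail-walked)
pos 18 'c': at 12
pos 19 'b': at 13

All matches (sorted): [[5,2],[8,6],[12,0],[12,6],[14,4],[15,1],[15,4]]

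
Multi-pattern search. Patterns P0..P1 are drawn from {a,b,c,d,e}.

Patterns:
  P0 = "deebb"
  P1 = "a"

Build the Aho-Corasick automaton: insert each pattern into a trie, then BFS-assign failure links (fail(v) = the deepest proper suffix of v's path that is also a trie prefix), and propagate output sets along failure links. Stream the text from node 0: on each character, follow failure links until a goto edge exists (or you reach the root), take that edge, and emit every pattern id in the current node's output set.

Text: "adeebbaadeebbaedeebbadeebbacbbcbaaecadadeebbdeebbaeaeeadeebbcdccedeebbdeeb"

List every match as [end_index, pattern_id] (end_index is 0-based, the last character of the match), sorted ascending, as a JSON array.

Build:
Trie (insert patterns):
  0='ε' goto a→6 d→1
  1='d' goto e→2
  2='de' goto e→3
  3='dee' goto b→4
  4='deeb' goto b→5
  5='deebb' goto ·  [P0 ends]
  6='a' goto ·  [P1 ends]

Failure links (BFS by depth):
  fail(1) 'd': from fail(0)=0 chase 'd': 0 ⇒ 0;  out=∅∪out(0)=∅
  fail(6) 'a': from fail(0)=0 chase 'a': 0 ⇒ 0;  out={1}∪out(0)={1}
  fail(2) 'de': from fail(1)=0 chase 'e': 0 ⇒ 0;  out=∅∪out(0)=∅
  fail(3) 'dee': from fail(2)=0 chase 'e': 0 ⇒ 0;  out=∅∪out(0)=∅
  fail(4) 'deeb': from fail(3)=0 chase 'b': 0 ⇒ 0;  out=∅∪out(0)=∅
  fail(5) 'deebb': from fail(4)=0 chase 'b': 0 ⇒ 0;  out={0}∪out(0)={0}

Text stream:
i=0 'a': node 0→6  ** P1@[0:0]
i=1 'd': node 6→1 ·f
i=2 'e': node 1→2
i=3 'e': node 2→3
i=4 'b': node 3→4
i=5 'b': node 4→5  ** P0@[1:5]
i=6 'a': node 5→6 ·f  ** P1@[6:6]
i=7 'a': node 6→6 ·f  ** P1@[7:7]
i=8 'd': node 6→1 ·f
i=9 'e': node 1→2
i=10 'e': node 2→3
i=11 'b': node 3→4
i=12 'b': node 4→5  ** P0@[8:12]
i=13 'a': node 5→6 ·f  ** P1@[13:13]
i=14 'e': node 6→0 ·f
i=15 'd': node 0→1
i=16 'e': node 1→2
i=17 'e': node 2→3
i=18 'b': node 3→4
i=19 'b': node 4→5  ** P0@[15:19]
i=20 'a': node 5→6 ·f  ** P1@[20:20]
i=21 'd': node 6→1 ·f
i=22 'e': node 1→2
i=23 'e': node 2→3
i=24 'b': node 3→4
i=25 'b': node 4→5  ** P0@[21:25]
i=26 'a': node 5→6 ·f  ** P1@[26:26]
i=27 'c': node 6→0 ·f
i=28 'b': node 0→0
i=29 'b': node 0→0
i=30 'c': node 0→0
i=31 'b': node 0→0
i=32 'a': node 0→6  ** P1@[32:32]
i=33 'a': node 6→6 ·f  ** P1@[33:33]
i=34 'e': node 6→0 ·f
i=35 'c': node 0→0
i=36 'a': node 0→6  ** P1@[36:36]
i=37 'd': node 6→1 ·f
i=38 'a': node 1→6 ·f  ** P1@[38:38]
i=39 'd': node 6→1 ·f
i=40 'e': node 1→2
i=41 'e': node 2→3
i=42 'b': node 3→4
i=43 'b': node 4→5  ** P0@[39:43]
i=44 'd': node 5→1 ·f
i=45 'e': node 1→2
i=46 'e': node 2→3
i=47 'b': node 3→4
i=48 'b': node 4→5  ** P0@[44:48]
i=49 'a': node 5→6 ·f  ** P1@[49:49]
i=50 'e': node 6→0 ·f
i=51 'a': node 0→6  ** P1@[51:51]
i=52 'e': node 6→0 ·f
i=53 'e': node 0→0
i=54 'a': node 0→6  ** P1@[54:54]
i=55 'd': node 6→1 ·f
i=56 'e': node 1→2
i=57 'e': node 2→3
i=58 'b': node 3→4
i=59 'b': node 4→5  ** P0@[55:59]
i=60 'c': node 5→0 ·f
i=61 'd': node 0→1
i=62 'c': node 1→0 ·f
i=63 'c': node 0→0
i=64 'e': node 0→0
i=65 'd': node 0→1
i=66 'e': node 1→2
i=67 'e': node 2→3
i=68 'b': node 3→4
i=69 'b': node 4→5  ** P0@[65:69]
i=70 'd': node 5→1 ·f
i=71 'e': node 1→2
i=72 'e': node 2→3
i=73 'b': node 3→4

All matches (sorted): [[0,1],[5,0],[6,1],[7,1],[12,0],[13,1],[19,0],[20,1],[25,0],[26,1],[32,1],[33,1],[36,1],[38,1],[43,0],[48,0],[49,1],[51,1],[54,1],[59,0],[69,0]]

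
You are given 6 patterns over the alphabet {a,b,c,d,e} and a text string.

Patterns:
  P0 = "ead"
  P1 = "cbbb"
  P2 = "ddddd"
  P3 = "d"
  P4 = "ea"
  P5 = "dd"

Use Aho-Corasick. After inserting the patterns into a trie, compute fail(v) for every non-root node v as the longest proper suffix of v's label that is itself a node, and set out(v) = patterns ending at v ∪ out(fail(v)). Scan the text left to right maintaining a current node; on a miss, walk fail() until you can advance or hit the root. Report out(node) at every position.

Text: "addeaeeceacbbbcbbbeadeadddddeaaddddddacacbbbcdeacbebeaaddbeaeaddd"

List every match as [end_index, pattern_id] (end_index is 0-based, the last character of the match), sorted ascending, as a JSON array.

Build automaton:
Trie nodes:
  n0 'ε': c→4 d→8 e→1
  n1 'e': a→2
  n2 'ea': d→3  ←P4
  n3 'ead': ·  ←P0
  n4 'c': b→5
  n5 'cb': b→6
  n6 'cbb': b→7
  n7 'cbbb': ·  ←P1
  n8 'd': d→9  ←P3
  n9 'dd': d→10  ←P5
  n10 'ddd': d→11
  n11 'dddd': d→12
  n12 'ddddd': ·  ←P2

BFS fail/out derivation:
  n1('e'): parent n0 fail=0; on 'e' 0 → fail=0;  out ∅∪∅=∅
  n4('c'): parent n0 fail=0; on 'c' 0 → fail=0;  out ∅∪∅=∅
  n8('d'): parent n0 fail=0; on 'd' 0 → fail=0;  out {3}∪∅={3}
  n2('ea'): parent n1 fail=0; on 'a' 0 → fail=0;  out {4}∪∅={4}
  n5('cb'): parent n4 fail=0; on 'b' 0 → fail=0;  out ∅∪∅=∅
  n9('dd'): parent n8 fail=0; on 'd' 0 → fail=8;  out {5}∪{3}={3,5}
  n3('ead'): parent n2 fail=0; on 'd' 0 → fail=8;  out {0}∪{3}={0,3}
  n6('cbb'): parent n5 fail=0; on 'b' 0 → fail=0;  out ∅∪∅=∅
  n10('ddd'): parent n9 fail=8; on 'd' 8 → fail=9;  out ∅∪{3,5}={3,5}
  n7('cbbb'): parent n6 fail=0; on 'b' 0 → fail=0;  out {1}∪∅={1}
  n11('dddd'): parent n10 fail=9; on 'd' 9 → fail=10;  out ∅∪{3,5}={3,5}
  n12('ddddd'): parent n11 fail=10; on 'd' 10 → fail=11;  out {2}∪{3,5}={2,3,5}

Scan:
pos 0 'a': at 0
pos 1 'd': at 8  → match P3@[1:1]
pos 2 'd': at 9  → match P3@[2:2],P5@[1:2]
pos 3 'e': at 1 ·f
pos 4 'a': at 2  → match P4@[3:4]
pos 5 'e': at 1 ·f
pos 6 'e': at 1 ·f
pos 7 'c': at 4 ·f
pos 8 'e': at 1 ·f
pos 9 'a': at 2  → match P4@[8:9]
pos 10 'c': at 4 ·f
pos 11 'b': at 5
pos 12 'b': at 6
pos 13 'b': at 7  → match P1@[10:13]
pos 14 'c': at 4 ·f
pos 15 'b': at 5
pos 16 'b': at 6
pos 17 'b': at 7  → match P1@[14:17]
pos 18 'e': at 1 ·f
pos 19 'a': at 2  → match P4@[18:19]
pos 20 'd': at 3  → match P0@[18:20],P3@[20:20]
pos 21 'e': at 1 ·f
pos 22 'a': at 2  → match P4@[21:22]
pos 23 'd': at 3  → match P0@[21:23],P3@[23:23]
pos 24 'd': at 9 ·f  → match P3@[24:24],P5@[23:24]
pos 25 'd': at 10  → match P3@[25:25],P5@[24:25]
pos 26 'd': at 11  → match P3@[26:26],P5@[25:26]
pos 27 'd': at 12  → match P2@[23:27],P3@[27:27],P5@[26:27]
pos 28 'e': at 1 ·f
pos 29 'a': at 2  → match P4@[28:29]
pos 30 'a': at 0 ·f
pos 31 'd': at 8  → match P3@[31:31]
pos 32 'd': at 9  → match P3@[32:32],P5@[31:32]
pos 33 'd': at 10  → match P3@[33:33],P5@[32:33]
pos 34 'd': at 11  → match P3@[34:34],P5@[33:34]
pos 35 'd': at 12  → match P2@[31:35],P3@[35:35],P5@[34:35]
pos 36 'd': at 12 ·f  → match P2@[32:36],P3@[36:36],P5@[35:36]
pos 37 'a': at 0 ·f
pos 38 'c': at 4
pos 39 'a': at 0 ·f
pos 40 'c': at 4
pos 41 'b': at 5
pos 42 'b': at 6
pos 43 'b': at 7  → match P1@[40:43]
pos 44 'c': at 4 ·f
pos 45 'd': at 8 ·f  → match P3@[45:45]
pos 46 'e': at 1 ·f
pos 47 'a': at 2  → match P4@[46:47]
pos 48 'c': at 4 ·f
pos 49 'b': at 5
pos 50 'e': at 1 ·f
pos 51 'b': at 0 ·f
pos 52 'e': at 1
pos 53 'a': at 2  → match P4@[52:53]
pos 54 'a': at 0 ·f
pos 55 'd': at 8  → match P3@[55:55]
pos 56 'd': at 9  → match P3@[56:56],P5@[55:56]
pos 57 'b': at 0 ·f
pos 58 'e': at 1
pos 59 'a': at 2  → match P4@[58:59]
pos 60 'e': at 1 ·f
pos 61 'a': at 2  → match P4@[60:61]
pos 62 'd': at 3  → match P0@[60:62],P3@[62:62]
pos 63 'd': at 9 ·f  → match P3@[63:63],P5@[62:63]
pos 64 'd': at 10  → match P3@[64:64],P5@[63:64]

Matches: [[1,3],[2,3],[2,5],[4,4],[9,4],[13,1],[17,1],[19,4],[20,0],[20,3],[22,4],[23,0],[23,3],[24,3],[24,5],[25,3],[25,5],[26,3],[26,5],[27,2],[27,3],[27,5],[29,4],[31,3],[32,3],[32,5],[33,3],[33,5],[34,3],[34,5],[35,2],[35,3],[35,5],[36,2],[36,3],[36,5],[43,1],[45,3],[47,4],[53,4],[55,3],[56,3],[56,5],[59,4],[61,4],[62,0],[62,3],[63,3],[63,5],[64,3],[64,5]]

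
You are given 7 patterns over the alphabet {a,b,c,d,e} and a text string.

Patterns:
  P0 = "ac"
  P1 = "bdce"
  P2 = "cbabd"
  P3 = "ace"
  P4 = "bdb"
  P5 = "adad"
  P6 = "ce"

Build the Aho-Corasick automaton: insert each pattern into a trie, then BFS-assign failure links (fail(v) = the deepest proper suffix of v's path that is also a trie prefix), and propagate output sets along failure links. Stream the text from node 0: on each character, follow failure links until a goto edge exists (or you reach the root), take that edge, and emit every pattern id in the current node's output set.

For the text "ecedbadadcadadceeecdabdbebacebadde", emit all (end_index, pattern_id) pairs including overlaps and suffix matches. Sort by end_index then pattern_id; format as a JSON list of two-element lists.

Construct AC machine:
Trie (insert patterns):
  n0 'ε': a→1 b→3 c→7
  n1 'a': c→2 d→14
  n2 'ac': e→12  ←P0
  n3 'b': d→4
  n4 'bd': b→13 c→5
  n5 'bdc': e→6
  n6 'bdce': ·  ←P1
  n7 'c': b→8 e→17
  n8 'cb': a→9
  n9 'cba': b→10
  n10 'cbab': d→11
  n11 'cbabd': ·  ←P2
  n12 'ace': ·  ←P3
  n13 'bdb': ·  ←P4
  n14 'ad': a→15
  n15 'ada': d→16
  n16 'adad': ·  ←P5
  n17 'ce': ·  ←P6

BFS fail/out derivation:
  fail(1) 'a': from fail(0)=0 chase 'a': 0 ⇒ 0;  out=∅∪out(0)=∅
  fail(3) 'b': from fail(0)=0 chase 'b': 0 ⇒ 0;  out=∅∪out(0)=∅
  fail(7) 'c': from fail(0)=0 chase 'c': 0 ⇒ 0;  out=∅∪out(0)=∅
  fail(2) 'ac': from fail(1)=0 chase 'c': 0 ⇒ 7;  out={0}∪out(7)={0}
  fail(4) 'bd': from fail(3)=0 chase 'd': 0 ⇒ 0;  out=∅∪out(0)=∅
  fail(8) 'cb': from fail(7)=0 chase 'b': 0 ⇒ 3;  out=∅∪out(3)=∅
  fail(14) 'ad': from fail(1)=0 chase 'd': 0 ⇒ 0;  out=∅∪out(0)=∅
  fail(17) 'ce': from fail(7)=0 chase 'e': 0 ⇒ 0;  out={6}∪out(0)={6}
  fail(5) 'bdc': from fail(4)=0 chase 'c': 0 ⇒ 7;  out=∅∪out(7)=∅
  fail(9) 'cba': from fail(8)=3 chase 'a': 3→0 ⇒ 1;  out=∅∪out(1)=∅
  fail(12) 'ace': from fail(2)=7 chase 'e': 7 ⇒ 17;  out={3}∪out(17)={3,6}
  fail(13) 'bdb': from fail(4)=0 chase 'b': 0 ⇒ 3;  out={4}∪out(3)={4}
  fail(15) 'ada': from fail(14)=0 chase 'a': 0 ⇒ 1;  out=∅∪out(1)=∅
  fail(6) 'bdce': from fail(5)=7 chase 'e': 7 ⇒ 17;  out={1}∪out(17)={1,6}
  fail(10) 'cbab': from fail(9)=1 chase 'b': 1→0 ⇒ 3;  out=∅∪out(3)=∅
  fail(16) 'adad': from fail(15)=1 chase 'd': 1 ⇒ 14;  out={5}∪out(14)={5}
  fail(11) 'cbabd': from fail(10)=3 chase 'd': 3 ⇒ 4;  out={2}∪out(4)={2}

Scan:
i=0 'e': node 0→0
i=1 'c': node 0→7
i=2 'e': node 7→17  ** P6@[1:2]
i=3 'd': node 17→0 (via fail)
i=4 'b': node 0→3
i=5 'a': node 3→1 (via fail)
i=6 'd': node 1→14
i=7 'a': node 14→15
i=8 'd': node 15→16  ** P5@[5:8]
i=9 'c': node 16→7 (via fail)
i=10 'a': node 7→1 (via fail)
i=11 'd': node 1→14
i=12 'a': node 14→15
i=13 'd': node 15→16  ** P5@[10:13]
i=14 'c': node 16→7 (via fail)
i=15 'e': node 7→17  ** P6@[14:15]
i=16 'e': node 17→0 (via fail)
i=17 'e': node 0→0
i=18 'c': node 0→7
i=19 'd': node 7→0 (via fail)
i=20 'a': node 0→1
i=21 'b': node 1→3 (via fail)
i=22 'd': node 3→4
i=23 'b': node 4→13  ** P4@[21:23]
i=24 'e': node 13→0 (via fail)
i=25 'b': node 0→3
i=26 'a': node 3→1 (via fail)
i=27 'c': node 1→2  ** P0@[26:27]
i=28 'e': node 2→12  ** P3@[26:28],P6@[27:28]
i=29 'b': node 12→3 (via fail)
i=30 'a': node 3→1 (via fail)
i=31 'd': node 1→14
i=32 'd': node 14→0 (via fail)
i=33 'e': node 0→0

Matches: [[2,6],[8,5],[13,5],[15,6],[23,4],[27,0],[28,3],[28,6]]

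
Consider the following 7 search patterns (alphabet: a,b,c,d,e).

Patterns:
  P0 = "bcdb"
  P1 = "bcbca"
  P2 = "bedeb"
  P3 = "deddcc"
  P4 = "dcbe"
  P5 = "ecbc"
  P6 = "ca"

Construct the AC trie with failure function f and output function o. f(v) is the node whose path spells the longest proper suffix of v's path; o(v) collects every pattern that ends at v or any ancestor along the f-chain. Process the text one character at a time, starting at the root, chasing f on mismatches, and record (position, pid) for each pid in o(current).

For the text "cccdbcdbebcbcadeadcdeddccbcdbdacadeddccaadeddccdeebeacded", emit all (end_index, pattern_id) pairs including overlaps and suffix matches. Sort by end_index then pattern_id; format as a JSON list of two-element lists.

Build:
Trie (insert patterns):
  n0 'ε': b→1 c→25 d→12 e→21
  n1 'b': c→2 e→8
  n2 'bc': b→5 d→3
  n3 'bcd': b→4
  n4 'bcdb': ·  [P0 ends]
  n5 'bcb': c→6
  n6 'bcbc': a→7
  n7 'bcbca': ·  [P1 ends]
  n8 'be': d→9
  n9 'bed': e→10
  n10 'bede': b→11
  n11 'bedeb': ·  [P2 ends]
  n12 'd': c→18 e→13
  n13 'de': d→14
  n14 'ded': d→15
  n15 'dedd': c→16
  n16 'deddc': c→17
  n17 'deddcc': ·  [P3 ends]
  n18 'dc': b→19
  n19 'dcb': e→20
  n20 'dcbe': ·  [P4 ends]
  n21 'e': c→22
  n22 'ec': b→23
  n23 'ecb': c→24
  n24 'ecbc': ·  [P5 ends]
  n25 'c': a→26
  n26 'ca': ·  [P6 ends]

Failure links (BFS by depth):
  n1('b'): parent n0 fail=0; on 'b' 0 → fail=0;  out ∅∪∅=∅
  n12('d'): parent n0 fail=0; on 'd' 0 → fail=0;  out ∅∪∅=∅
  n21('e'): parent n0 fail=0; on 'e' 0 → fail=0;  out ∅∪∅=∅
  n25('c'): parent n0 fail=0; on 'c' 0 → fail=0;  out ∅∪∅=∅
  n2('bc'): parent n1 fail=0; on 'c' 0 → fail=25;  out ∅∪∅=∅
  n8('be'): parent n1 fail=0; on 'e' 0 → fail=21;  out ∅∪∅=∅
  n13('de'): parent n12 fail=0; on 'e' 0 → fail=21;  out ∅∪∅=∅
  n18('dc'): parent n12 fail=0; on 'c' 0 → fail=25;  out ∅∪∅=∅
  n22('ec'): parent n21 fail=0; on 'c' 0 → fail=25;  out ∅∪∅=∅
  n26('ca'): parent n25 fail=0; on 'a' 0 → fail=0;  out {6}∪∅={6}
  n3('bcd'): parent n2 fail=25; on 'd' 25→0 → fail=12;  out ∅∪∅=∅
  n5('bcb'): parent n2 fail=25; on 'b' 25→0 → fail=1;  out ∅∪∅=∅
  n9('bed'): parent n8 fail=21; on 'd' 21→0 → fail=12;  out ∅∪∅=∅
  n14('ded'): parent n13 fail=21; on 'd' 21→0 → fail=12;  out ∅∪∅=∅
  n19('dcb'): parent n18 fail=25; on 'b' 25→0 → fail=1;  out ∅∪∅=∅
  n23('ecb'): parent n22 fail=25; on 'b' 25→0 → fail=1;  out ∅∪∅=∅
  n4('bcdb'): parent n3 fail=12; on 'b' 12→0 → fail=1;  out {0}∪∅={0}
  n6('bcbc'): parent n5 fail=1; on 'c' 1 → fail=2;  out ∅∪∅=∅
  n10('bede'): parent n9 fail=12; on 'e' 12 → fail=13;  out ∅∪∅=∅
  n15('dedd'): parent n14 fail=12; on 'd' 12→0 → fail=12;  out ∅∪∅=∅
  n20('dcbe'): parent n19 fail=1; on 'e' 1 → fail=8;  out {4}∪∅={4}
  n24('ecbc'): parent n23 fail=1; on 'c' 1 → fail=2;  out {5}∪∅={5}
  n7('bcbca'): parent n6 fail=2; on 'a' 2→25 → fail=26;  out {1}∪{6}={1,6}
  n11('bedeb'): parent n10 fail=13; on 'b' 13→21→0 → fail=1;  out {2}∪∅={2}
  n16('deddc'): parent n15 fail=12; on 'c' 12 → fail=18;  out ∅∪∅=∅
  n17('deddcc'): parent n16 fail=18; on 'c' 18→25→0 → fail=25;  out {3}∪∅={3}

Scan:
i=0 'c': node 0→25
i=1 'c': node 25→25 (fail-walked)
i=2 'c': node 25→25 (fail-walked)
i=3 'd': node 25→12 (fail-walked)
i=4 'b': node 12→1 (fail-walked)
i=5 'c': node 1→2
i=6 'd': node 2→3
i=7 'b': node 3→4  → match P0@[4:7]
i=8 'e': node 4→8 (fail-walked)
i=9 'b': node 8→1 (fail-walked)
i=10 'c': node 1→2
i=11 'b': node 2→5
i=12 'c': node 5→6
i=13 'a': node 6→7  → match P1@[9:13],P6@[12:13]
i=14 'd': node 7→12 (fail-walked)
i=15 'e': node 12→13
i=16 'a': node 13→0 (fail-walked)
i=17 'd': node 0→12
i=18 'c': node 12→18
i=19 'd': node 18→12 (fail-walked)
i=20 'e': node 12→13
i=21 'd': node 13→14
i=22 'd': node 14→15
i=23 'c': node 15→16
i=24 'c': node 16→17  → match P3@[19:24]
i=25 'b': node 17→1 (fail-walked)
i=26 'c': node 1→2
i=27 'd': node 2→3
i=28 'b': node 3→4  → match P0@[25:28]
i=29 'd': node 4→12 (fail-walked)
i=30 'a': node 12→0 (fail-walked)
i=31 'c': node 0→25
i=32 'a': node 25→26  → match P6@[31:32]
i=33 'd': node 26→12 (fail-walked)
i=34 'e': node 12→13
i=35 'd': node 13→14
i=36 'd': node 14→15
i=37 'c': node 15→16
i=38 'c': node 16→17  → match P3@[33:38]
i=39 'a': node 17→26 (fail-walked)  → match P6@[38:39]
i=40 'a': node 26→0 (fail-walked)
i=41 'd': node 0→12
i=42 'e': node 12→13
i=43 'd': node 13→14
i=44 'd': node 14→15
i=45 'c': node 15→16
i=46 'c': node 16→17  → match P3@[41:46]
i=47 'd': node 17→12 (fail-walked)
i=48 'e': node 12→13
i=49 'e': node 13→21 (fail-walked)
i=50 'b': node 21→1 (fail-walked)
i=51 'e': node 1→8
i=52 'a': node 8→0 (fail-walked)
i=53 'c': node 0→25
i=54 'd': node 25→12 (fail-walked)
i=55 'e': node 12→13
i=56 'd': node 13→14

Matches: [[7,0],[13,1],[13,6],[24,3],[28,0],[32,6],[38,3],[39,6],[46,3]]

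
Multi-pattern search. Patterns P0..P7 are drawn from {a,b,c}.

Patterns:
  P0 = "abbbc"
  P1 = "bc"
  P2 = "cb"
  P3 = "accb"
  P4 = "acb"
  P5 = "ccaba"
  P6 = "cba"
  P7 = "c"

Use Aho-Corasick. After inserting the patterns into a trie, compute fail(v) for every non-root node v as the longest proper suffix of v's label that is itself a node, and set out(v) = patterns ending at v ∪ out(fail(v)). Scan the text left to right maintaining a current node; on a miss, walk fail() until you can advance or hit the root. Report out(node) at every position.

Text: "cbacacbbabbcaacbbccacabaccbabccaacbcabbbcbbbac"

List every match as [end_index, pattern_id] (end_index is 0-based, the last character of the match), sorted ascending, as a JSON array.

Build automaton:
Trie (insert patterns):
  0='ε' goto a→1 b→6 c→8
  1='a' goto b→2 c→10
  2='ab' goto b→3
  3='abb' goto b→4
  4='abbb' goto c→5
  5='abbbc' goto ·  [P0 ends]
  6='b' goto c→7
  7='bc' goto ·  [P1 ends]
  8='c' goto b→9 c→14  [P7 ends]
  9='cb' goto a→18  [P2 ends]
  10='ac' goto b→13 c→11
  11='acc' goto b→12
  12='accb' goto ·  [P3 ends]
  13='acb' goto ·  [P4 ends]
  14='cc' goto a→15
  15='cca' goto b→16
  16='ccab' goto a→17
  17='ccaba' goto ·  [P5 ends]
  18='cba' goto ·  [P6 ends]

Failure links (BFS by depth):
  fail(1) 'a': from fail(0)=0 chase 'a': 0 ⇒ 0;  out=∅∪out(0)=∅
  fail(6) 'b': from fail(0)=0 chase 'b': 0 ⇒ 0;  out=∅∪out(0)=∅
  fail(8) 'c': from fail(0)=0 chase 'c': 0 ⇒ 0;  out={7}∪out(0)={7}
  fail(2) 'ab': from fail(1)=0 chase 'b': 0 ⇒ 6;  out=∅∪out(6)=∅
  fail(7) 'bc': from fail(6)=0 chase 'c': 0 ⇒ 8;  out={1}∪out(8)={1,7}
  fail(9) 'cb': from fail(8)=0 chase 'b': 0 ⇒ 6;  out={2}∪out(6)={2}
  fail(10) 'ac': from fail(1)=0 chase 'c': 0 ⇒ 8;  out=∅∪out(8)={7}
  fail(14) 'cc': from fail(8)=0 chase 'c': 0 ⇒ 8;  out=∅∪out(8)={7}
  fail(3) 'abb': from fail(2)=6 chase 'b': 6→0 ⇒ 6;  out=∅∪out(6)=∅
  fail(11) 'acc': from fail(10)=8 chase 'c': 8 ⇒ 14;  out=∅∪out(14)={7}
  fail(13) 'acb': from fail(10)=8 chase 'b': 8 ⇒ 9;  out={4}∪out(9)={2,4}
  fail(15) 'cca': from fail(14)=8 chase 'a': 8→0 ⇒ 1;  out=∅∪out(1)=∅
  fail(18) 'cba': from fail(9)=6 chase 'a': 6→0 ⇒ 1;  out={6}∪out(1)={6}
  fail(4) 'abbb': from fail(3)=6 chase 'b': 6→0 ⇒ 6;  out=∅∪out(6)=∅
  fail(12) 'accb': from fail(11)=14 chase 'b': 14→8 ⇒ 9;  out={3}∪out(9)={2,3}
  fail(16) 'ccab': from fail(15)=1 chase 'b': 1 ⇒ 2;  out=∅∪out(2)=∅
  fail(5) 'abbbc': from fail(4)=6 chase 'c': 6 ⇒ 7;  out={0}∪out(7)={0,1,7}
  fail(17) 'ccaba': from fail(16)=2 chase 'a': 2→6→0 ⇒ 1;  out={5}∪out(1)={5}

Text stream:
pos 0 'c': at 8  emit P7@[0:0]
pos 1 'b': at 9  emit P2@[0:1]
pos 2 'a': at 18  emit P6@[0:2]
pos 3 'c': at 10 ·f  emit P7@[3:3]
pos 4 'a': at 1 ·f
pos 5 'c': at 10  emit P7@[5:5]
pos 6 'b': at 13  emit P2@[5:6],P4@[4:6]
pos 7 'b': at 6 ·f
pos 8 'a': at 1 ·f
pos 9 'b': at 2
pos 10 'b': at 3
pos 11 'c': at 7 ·f  emit P1@[10:11],P7@[11:11]
pos 12 'a': at 1 ·f
pos 13 'a': at 1 ·f
pos 14 'c': at 10  emit P7@[14:14]
pos 15 'b': at 13  emit P2@[14:15],P4@[13:15]
pos 16 'b': at 6 ·f
pos 17 'c': at 7  emit P1@[16:17],P7@[17:17]
pos 18 'c': at 14 ·f  emit P7@[18:18]
pos 19 'a': at 15
pos 20 'c': at 10 ·f  emit P7@[20:20]
pos 21 'a': at 1 ·f
pos 22 'b': at 2
pos 23 'a': at 1 ·f
pos 24 'c': at 10  emit P7@[24:24]
pos 25 'c': at 11  emit P7@[25:25]
pos 26 'b': at 12  emit P2@[25:26],P3@[23:26]
pos 27 'a': at 18 ·f  emit P6@[25:27]
pos 28 'b': at 2 ·f
pos 29 'c': at 7 ·f  emit P1@[28:29],P7@[29:29]
pos 30 'c': at 14 ·f  emit P7@[30:30]
pos 31 'a': at 15
pos 32 'a': at 1 ·f
pos 33 'c': at 10  emit P7@[33:33]
pos 34 'b': at 13  emit P2@[33:34],P4@[32:34]
pos 35 'c': at 7 ·f  emit P1@[34:35],P7@[35:35]
pos 36 'a': at 1 ·f
pos 37 'b': at 2
pos 38 'b': at 3
pos 39 'b': at 4
pos 40 'c': at 5  emit P0@[36:40],P1@[39:40],P7@[40:40]
pos 41 'b': at 9 ·f  emit P2@[40:41]
pos 42 'b': at 6 ·f
pos 43 'b': at 6 ·f
pos 44 'a': at 1 ·f
pos 45 'c': at 10  emit P7@[45:45]

Result: [[0,7],[1,2],[2,6],[3,7],[5,7],[6,2],[6,4],[11,1],[11,7],[14,7],[15,2],[15,4],[17,1],[17,7],[18,7],[20,7],[24,7],[25,7],[26,2],[26,3],[27,6],[29,1],[29,7],[30,7],[33,7],[34,2],[34,4],[35,1],[35,7],[40,0],[40,1],[40,7],[41,2],[45,7]]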